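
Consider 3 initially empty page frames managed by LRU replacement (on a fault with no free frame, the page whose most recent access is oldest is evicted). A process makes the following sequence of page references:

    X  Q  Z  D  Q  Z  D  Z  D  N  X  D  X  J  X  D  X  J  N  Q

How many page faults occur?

9

X -> miss, frames [X]
Q -> miss, frames [X, Q]
Z -> miss, frames [X, Q, Z]
D -> miss, evict X, frames [Q, Z, D]
Q -> hit
Z -> hit
D -> hit
Z -> hit
D -> hit
N -> miss, evict Q, frames [Z, D, N]
X -> miss, evict Z, frames [D, N, X]
D -> hit
X -> hit
J -> miss, evict N, frames [D, X, J]
X -> hit
D -> hit
X -> hit
J -> hit
N -> miss, evict D, frames [X, J, N]
Q -> miss, evict X, frames [J, N, Q]
Page faults: 9.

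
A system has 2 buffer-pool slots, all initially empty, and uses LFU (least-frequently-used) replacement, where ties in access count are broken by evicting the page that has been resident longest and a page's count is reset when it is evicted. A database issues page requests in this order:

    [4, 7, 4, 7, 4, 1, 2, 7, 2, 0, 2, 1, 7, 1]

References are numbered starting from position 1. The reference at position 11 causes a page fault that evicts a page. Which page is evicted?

pos 1: 4 → fault, frames (4)
pos 2: 7 → fault, frames (4 7)
pos 3: 4 → hit
pos 4: 7 → hit
pos 5: 4 → hit
pos 6: 1 → fault, evict 7, frames (4 1)
pos 7: 2 → fault, evict 1, frames (4 2)
pos 8: 7 → fault, evict 2, frames (4 7)
pos 9: 2 → fault, evict 7, frames (4 2)
pos 10: 0 → fault, evict 2, frames (4 0)
pos 11: 2 → fault, evict 0, frames (4 2)
At position 11, page 0 is evicted.

0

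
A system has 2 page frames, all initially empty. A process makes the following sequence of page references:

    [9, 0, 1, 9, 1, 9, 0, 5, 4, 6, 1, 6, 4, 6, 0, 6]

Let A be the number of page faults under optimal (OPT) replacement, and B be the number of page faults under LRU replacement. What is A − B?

-2

Under OPT: F F F . . . F F F F . . F . F . → 9 faults.
Under LRU: F F F F . . F F F F F . F . F . → 11 faults.
A − B = 9 − 11 = -2.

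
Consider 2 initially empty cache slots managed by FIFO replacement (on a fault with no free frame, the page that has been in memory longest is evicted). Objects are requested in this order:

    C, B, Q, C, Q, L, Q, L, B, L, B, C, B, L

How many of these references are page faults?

11

C → miss, frames [C]
B → miss, frames [C, B]
Q → miss, evict C, frames [B, Q]
C → miss, evict B, frames [Q, C]
Q → hit
L → miss, evict Q, frames [C, L]
Q → miss, evict C, frames [L, Q]
L → hit
B → miss, evict L, frames [Q, B]
L → miss, evict Q, frames [B, L]
B → hit
C → miss, evict B, frames [L, C]
B → miss, evict L, frames [C, B]
L → miss, evict C, frames [B, L]
Page faults: 11.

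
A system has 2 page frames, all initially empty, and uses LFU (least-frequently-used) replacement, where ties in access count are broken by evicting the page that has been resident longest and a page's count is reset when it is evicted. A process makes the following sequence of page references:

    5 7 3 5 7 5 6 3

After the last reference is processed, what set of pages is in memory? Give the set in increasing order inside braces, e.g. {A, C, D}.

{3, 5}

5: fault, frames {5}
7: fault, frames {5,7}
3: fault, evict 5, frames {7,3}
5: fault, evict 7, frames {3,5}
7: fault, evict 3, frames {5,7}
5: hit
6: fault, evict 7, frames {5,6}
3: fault, evict 6, frames {5,3}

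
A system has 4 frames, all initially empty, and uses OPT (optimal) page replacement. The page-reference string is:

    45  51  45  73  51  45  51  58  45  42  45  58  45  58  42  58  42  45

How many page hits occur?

13

45 -> fault, frames [45]
51 -> fault, frames [45, 51]
45 -> hit
73 -> fault, frames [45, 51, 73]
51 -> hit
45 -> hit
51 -> hit
58 -> fault, frames [45, 51, 73, 58]
45 -> hit
42 -> fault, evict 73, frames [45, 51, 58, 42]
45 -> hit
58 -> hit
45 -> hit
58 -> hit
42 -> hit
58 -> hit
42 -> hit
45 -> hit
Hits: 13.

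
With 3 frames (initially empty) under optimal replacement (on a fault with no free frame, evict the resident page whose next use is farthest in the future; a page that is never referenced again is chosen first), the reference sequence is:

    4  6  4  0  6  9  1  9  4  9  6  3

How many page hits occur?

5

4: fault, frames [4]
6: fault, frames [4, 6]
4: hit
0: fault, frames [4, 6, 0]
6: hit
9: fault, evict 0, frames [4, 6, 9]
1: fault, evict 6, frames [4, 9, 1]
9: hit
4: hit
9: hit
6: fault, evict 1, frames [4, 9, 6]
3: fault, evict 6, frames [4, 9, 3]
Hits: 5.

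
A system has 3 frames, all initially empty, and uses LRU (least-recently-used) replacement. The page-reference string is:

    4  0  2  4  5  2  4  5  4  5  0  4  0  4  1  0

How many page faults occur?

4: miss, frames [4]
0: miss, frames [4, 0]
2: miss, frames [4, 0, 2]
4: hit
5: miss, evict 0, frames [2, 4, 5]
2: hit
4: hit
5: hit
4: hit
5: hit
0: miss, evict 2, frames [4, 5, 0]
4: hit
0: hit
4: hit
1: miss, evict 5, frames [0, 4, 1]
0: hit
Page faults: 6.

6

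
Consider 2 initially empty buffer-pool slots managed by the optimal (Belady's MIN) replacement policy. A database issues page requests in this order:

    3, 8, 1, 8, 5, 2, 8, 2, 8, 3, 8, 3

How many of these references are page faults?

3 -> miss, frames {3}
8 -> miss, frames {3,8}
1 -> miss, evict 3, frames {8,1}
8 -> hit
5 -> miss, evict 1, frames {8,5}
2 -> miss, evict 5, frames {8,2}
8 -> hit
2 -> hit
8 -> hit
3 -> miss, evict 2, frames {8,3}
8 -> hit
3 -> hit
Page faults: 6.

6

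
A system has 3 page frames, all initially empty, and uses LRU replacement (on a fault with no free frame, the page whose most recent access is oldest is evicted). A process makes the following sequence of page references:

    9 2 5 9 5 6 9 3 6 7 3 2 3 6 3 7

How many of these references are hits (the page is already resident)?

7

9: miss, frames [9]
2: miss, frames [9, 2]
5: miss, frames [9, 2, 5]
9: hit
5: hit
6: miss, evict 2, frames [9, 5, 6]
9: hit
3: miss, evict 5, frames [6, 9, 3]
6: hit
7: miss, evict 9, frames [3, 6, 7]
3: hit
2: miss, evict 6, frames [7, 3, 2]
3: hit
6: miss, evict 7, frames [2, 3, 6]
3: hit
7: miss, evict 2, frames [6, 3, 7]
Hits: 7.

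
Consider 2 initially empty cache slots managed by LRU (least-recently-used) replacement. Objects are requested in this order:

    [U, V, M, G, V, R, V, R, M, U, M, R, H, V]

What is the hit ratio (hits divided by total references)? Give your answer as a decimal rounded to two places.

U → fault, frames {U}
V → fault, frames {U,V}
M → fault, evict U, frames {V,M}
G → fault, evict V, frames {M,G}
V → fault, evict M, frames {G,V}
R → fault, evict G, frames {V,R}
V → hit
R → hit
M → fault, evict V, frames {R,M}
U → fault, evict R, frames {M,U}
M → hit
R → fault, evict U, frames {M,R}
H → fault, evict M, frames {R,H}
V → fault, evict R, frames {H,V}
Hits: 3 of 14 references → 3/14 = 0.2143.

0.21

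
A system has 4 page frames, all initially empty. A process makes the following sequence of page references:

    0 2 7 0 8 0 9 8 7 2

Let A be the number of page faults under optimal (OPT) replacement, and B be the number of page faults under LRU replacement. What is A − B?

Under OPT: F F F . F . F . . . → 5 faults.
Under LRU: F F F . F . F . . F → 6 faults.
A − B = 5 − 6 = -1.

-1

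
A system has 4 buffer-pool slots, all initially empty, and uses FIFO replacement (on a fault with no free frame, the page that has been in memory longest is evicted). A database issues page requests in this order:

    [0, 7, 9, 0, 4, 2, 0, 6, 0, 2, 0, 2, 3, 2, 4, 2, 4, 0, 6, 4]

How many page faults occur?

0 → fault, frames (0)
7 → fault, frames (0 7)
9 → fault, frames (0 7 9)
0 → hit
4 → fault, frames (0 7 9 4)
2 → fault, evict 0, frames (7 9 4 2)
0 → fault, evict 7, frames (9 4 2 0)
6 → fault, evict 9, frames (4 2 0 6)
0 → hit
2 → hit
0 → hit
2 → hit
3 → fault, evict 4, frames (2 0 6 3)
2 → hit
4 → fault, evict 2, frames (0 6 3 4)
2 → fault, evict 0, frames (6 3 4 2)
4 → hit
0 → fault, evict 6, frames (3 4 2 0)
6 → fault, evict 3, frames (4 2 0 6)
4 → hit
Page faults: 12.

12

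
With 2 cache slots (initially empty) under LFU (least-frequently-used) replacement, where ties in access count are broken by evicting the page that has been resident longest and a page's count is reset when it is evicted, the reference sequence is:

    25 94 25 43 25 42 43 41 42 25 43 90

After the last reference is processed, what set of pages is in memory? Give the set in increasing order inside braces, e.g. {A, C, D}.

25: miss, frames (25)
94: miss, frames (25 94)
25: hit
43: miss, evict 94, frames (25 43)
25: hit
42: miss, evict 43, frames (25 42)
43: miss, evict 42, frames (25 43)
41: miss, evict 43, frames (25 41)
42: miss, evict 41, frames (25 42)
25: hit
43: miss, evict 42, frames (25 43)
90: miss, evict 43, frames (25 90)

{25, 90}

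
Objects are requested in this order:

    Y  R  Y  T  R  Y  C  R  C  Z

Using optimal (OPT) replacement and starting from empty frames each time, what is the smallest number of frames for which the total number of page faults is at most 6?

f=1: 10 faults
f=2: 6 faults
f=3: 5 faults
f=4: 5 faults
f=5: 5 faults
Smallest f with faults ≤ 6 is 2.

2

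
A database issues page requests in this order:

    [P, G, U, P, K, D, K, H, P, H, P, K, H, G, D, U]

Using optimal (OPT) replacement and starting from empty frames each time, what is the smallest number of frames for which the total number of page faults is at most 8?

f=1: 16 faults
f=2: 11 faults
f=3: 9 faults
f=4: 8 faults
f=5: 7 faults
f=6: 6 faults
Smallest f with faults ≤ 8 is 4.

4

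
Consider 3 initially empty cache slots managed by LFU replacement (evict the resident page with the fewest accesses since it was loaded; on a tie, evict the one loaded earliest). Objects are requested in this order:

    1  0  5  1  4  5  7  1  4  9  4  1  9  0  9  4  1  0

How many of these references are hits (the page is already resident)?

5

1 -> fault, frames (1)
0 -> fault, frames (1 0)
5 -> fault, frames (1 0 5)
1 -> hit
4 -> fault, evict 0, frames (1 5 4)
5 -> hit
7 -> fault, evict 4, frames (1 5 7)
1 -> hit
4 -> fault, evict 7, frames (1 5 4)
9 -> fault, evict 4, frames (1 5 9)
4 -> fault, evict 9, frames (1 5 4)
1 -> hit
9 -> fault, evict 4, frames (1 5 9)
0 -> fault, evict 9, frames (1 5 0)
9 -> fault, evict 0, frames (1 5 9)
4 -> fault, evict 9, frames (1 5 4)
1 -> hit
0 -> fault, evict 4, frames (1 5 0)
Hits: 5.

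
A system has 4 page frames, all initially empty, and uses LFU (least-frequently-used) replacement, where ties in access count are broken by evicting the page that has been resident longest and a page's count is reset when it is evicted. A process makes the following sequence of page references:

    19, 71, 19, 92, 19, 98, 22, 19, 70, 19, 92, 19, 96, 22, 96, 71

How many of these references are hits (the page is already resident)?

19 -> miss, frames (19)
71 -> miss, frames (19 71)
19 -> hit
92 -> miss, frames (19 71 92)
19 -> hit
98 -> miss, frames (19 71 92 98)
22 -> miss, evict 71, frames (19 92 98 22)
19 -> hit
70 -> miss, evict 92, frames (19 98 22 70)
19 -> hit
92 -> miss, evict 98, frames (19 22 70 92)
19 -> hit
96 -> miss, evict 22, frames (19 70 92 96)
22 -> miss, evict 70, frames (19 92 96 22)
96 -> hit
71 -> miss, evict 92, frames (19 96 22 71)
Hits: 6.

6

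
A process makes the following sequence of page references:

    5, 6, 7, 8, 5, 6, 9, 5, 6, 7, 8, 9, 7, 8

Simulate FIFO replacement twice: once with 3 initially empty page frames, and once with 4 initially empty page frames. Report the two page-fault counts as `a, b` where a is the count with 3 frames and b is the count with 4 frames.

9, 10

3 frames: F F F F F F F . . F F . . . → 9 faults.
4 frames: F F F F . . F F F F F F . . → 10 faults.
10 > 9: adding a frame increased faults — Belady's anomaly.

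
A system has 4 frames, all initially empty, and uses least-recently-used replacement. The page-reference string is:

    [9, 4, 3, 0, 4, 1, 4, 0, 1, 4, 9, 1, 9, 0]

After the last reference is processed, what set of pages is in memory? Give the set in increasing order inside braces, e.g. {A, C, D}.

9 → fault, frames {9}
4 → fault, frames {9,4}
3 → fault, frames {9,4,3}
0 → fault, frames {9,4,3,0}
4 → hit
1 → fault, evict 9, frames {3,0,4,1}
4 → hit
0 → hit
1 → hit
4 → hit
9 → fault, evict 3, frames {0,1,4,9}
1 → hit
9 → hit
0 → hit

{0, 1, 4, 9}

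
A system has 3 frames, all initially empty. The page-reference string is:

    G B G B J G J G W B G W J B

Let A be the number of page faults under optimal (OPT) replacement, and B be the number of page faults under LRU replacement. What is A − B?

Under OPT: F F . . F . . . F . . . F . → 5 faults.
Under LRU: F F . . F . . . F F . . F F → 7 faults.
A − B = 5 − 7 = -2.

-2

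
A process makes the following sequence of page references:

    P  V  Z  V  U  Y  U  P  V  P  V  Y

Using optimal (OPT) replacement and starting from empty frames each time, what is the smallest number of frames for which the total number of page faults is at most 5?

f=1: 12 faults
f=2: 8 faults
f=3: 6 faults
f=4: 5 faults
f=5: 5 faults
Smallest f with faults ≤ 5 is 4.

4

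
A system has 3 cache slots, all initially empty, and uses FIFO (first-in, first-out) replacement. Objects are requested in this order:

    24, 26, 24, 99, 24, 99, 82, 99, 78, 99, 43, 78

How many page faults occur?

24 → miss, frames {24}
26 → miss, frames {24,26}
24 → hit
99 → miss, frames {24,26,99}
24 → hit
99 → hit
82 → miss, evict 24, frames {26,99,82}
99 → hit
78 → miss, evict 26, frames {99,82,78}
99 → hit
43 → miss, evict 99, frames {82,78,43}
78 → hit
Page faults: 6.

6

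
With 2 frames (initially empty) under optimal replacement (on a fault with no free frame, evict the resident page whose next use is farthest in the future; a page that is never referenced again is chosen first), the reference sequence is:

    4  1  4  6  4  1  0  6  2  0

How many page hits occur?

4 → miss, frames [4]
1 → miss, frames [4, 1]
4 → hit
6 → miss, evict 1, frames [4, 6]
4 → hit
1 → miss, evict 4, frames [6, 1]
0 → miss, evict 1, frames [6, 0]
6 → hit
2 → miss, evict 6, frames [0, 2]
0 → hit
Hits: 4.

4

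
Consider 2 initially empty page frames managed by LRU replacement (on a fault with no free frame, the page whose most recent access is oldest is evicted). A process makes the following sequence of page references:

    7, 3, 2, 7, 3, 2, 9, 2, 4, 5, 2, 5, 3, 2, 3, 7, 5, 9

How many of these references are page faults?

15

7 -> fault, frames {7}
3 -> fault, frames {7,3}
2 -> fault, evict 7, frames {3,2}
7 -> fault, evict 3, frames {2,7}
3 -> fault, evict 2, frames {7,3}
2 -> fault, evict 7, frames {3,2}
9 -> fault, evict 3, frames {2,9}
2 -> hit
4 -> fault, evict 9, frames {2,4}
5 -> fault, evict 2, frames {4,5}
2 -> fault, evict 4, frames {5,2}
5 -> hit
3 -> fault, evict 2, frames {5,3}
2 -> fault, evict 5, frames {3,2}
3 -> hit
7 -> fault, evict 2, frames {3,7}
5 -> fault, evict 3, frames {7,5}
9 -> fault, evict 7, frames {5,9}
Page faults: 15.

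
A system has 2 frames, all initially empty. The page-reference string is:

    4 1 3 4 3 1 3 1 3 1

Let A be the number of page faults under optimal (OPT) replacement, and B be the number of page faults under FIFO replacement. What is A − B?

Under OPT: F F F . . F . . . . → 4 faults.
Under FIFO: F F F F . F F . . . → 6 faults.
A − B = 4 − 6 = -2.

-2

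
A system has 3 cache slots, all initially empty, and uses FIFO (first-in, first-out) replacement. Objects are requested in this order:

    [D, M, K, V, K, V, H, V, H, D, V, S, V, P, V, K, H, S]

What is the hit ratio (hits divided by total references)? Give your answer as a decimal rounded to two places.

D → fault, frames (D)
M → fault, frames (D M)
K → fault, frames (D M K)
V → fault, evict D, frames (M K V)
K → hit
V → hit
H → fault, evict M, frames (K V H)
V → hit
H → hit
D → fault, evict K, frames (V H D)
V → hit
S → fault, evict V, frames (H D S)
V → fault, evict H, frames (D S V)
P → fault, evict D, frames (S V P)
V → hit
K → fault, evict S, frames (V P K)
H → fault, evict V, frames (P K H)
S → fault, evict P, frames (K H S)
Hits: 6 of 18 references → 6/18 = 0.3333.

0.33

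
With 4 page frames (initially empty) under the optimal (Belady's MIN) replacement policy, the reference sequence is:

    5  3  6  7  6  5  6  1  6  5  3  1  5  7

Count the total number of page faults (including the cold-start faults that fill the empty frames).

6

5: miss, frames {5}
3: miss, frames {5,3}
6: miss, frames {5,3,6}
7: miss, frames {5,3,6,7}
6: hit
5: hit
6: hit
1: miss, evict 7, frames {5,3,6,1}
6: hit
5: hit
3: hit
1: hit
5: hit
7: miss, evict 1, frames {5,3,6,7}
Page faults: 6.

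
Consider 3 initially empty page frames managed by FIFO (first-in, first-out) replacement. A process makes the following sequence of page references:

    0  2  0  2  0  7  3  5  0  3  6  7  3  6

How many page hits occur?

5

0 -> fault, frames [0]
2 -> fault, frames [0, 2]
0 -> hit
2 -> hit
0 -> hit
7 -> fault, frames [0, 2, 7]
3 -> fault, evict 0, frames [2, 7, 3]
5 -> fault, evict 2, frames [7, 3, 5]
0 -> fault, evict 7, frames [3, 5, 0]
3 -> hit
6 -> fault, evict 3, frames [5, 0, 6]
7 -> fault, evict 5, frames [0, 6, 7]
3 -> fault, evict 0, frames [6, 7, 3]
6 -> hit
Hits: 5.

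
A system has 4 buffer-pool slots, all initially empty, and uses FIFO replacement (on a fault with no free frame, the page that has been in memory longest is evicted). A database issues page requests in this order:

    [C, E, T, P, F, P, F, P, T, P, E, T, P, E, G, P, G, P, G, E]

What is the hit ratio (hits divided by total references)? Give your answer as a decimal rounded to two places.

0.65

C → fault, frames (C)
E → fault, frames (C E)
T → fault, frames (C E T)
P → fault, frames (C E T P)
F → fault, evict C, frames (E T P F)
P → hit
F → hit
P → hit
T → hit
P → hit
E → hit
T → hit
P → hit
E → hit
G → fault, evict E, frames (T P F G)
P → hit
G → hit
P → hit
G → hit
E → fault, evict T, frames (P F G E)
Hits: 13 of 20 references → 13/20 = 0.6500.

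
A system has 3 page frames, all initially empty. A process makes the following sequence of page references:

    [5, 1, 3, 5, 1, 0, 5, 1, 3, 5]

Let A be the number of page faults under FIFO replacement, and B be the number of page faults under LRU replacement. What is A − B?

Under FIFO: F F F . . F F F F . → 7 faults.
Under LRU: F F F . . F . . F . → 5 faults.
A − B = 7 − 5 = 2.

2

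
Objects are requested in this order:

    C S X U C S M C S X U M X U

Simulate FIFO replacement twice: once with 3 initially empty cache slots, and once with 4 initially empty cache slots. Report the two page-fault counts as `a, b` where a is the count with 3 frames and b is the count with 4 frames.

3 frames: F F F F F F F . . F F . . . → 9 faults.
4 frames: F F F F . . F F F F F F . . → 10 faults.
10 > 9: adding a frame increased faults — Belady's anomaly.

9, 10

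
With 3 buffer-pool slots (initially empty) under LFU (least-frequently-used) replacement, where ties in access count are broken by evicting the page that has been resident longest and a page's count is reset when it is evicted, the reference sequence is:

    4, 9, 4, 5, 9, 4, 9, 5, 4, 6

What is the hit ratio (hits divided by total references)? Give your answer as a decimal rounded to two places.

0.60

4 → miss, frames [4]
9 → miss, frames [4, 9]
4 → hit
5 → miss, frames [4, 9, 5]
9 → hit
4 → hit
9 → hit
5 → hit
4 → hit
6 → miss, evict 5, frames [4, 9, 6]
Hits: 6 of 10 references → 6/10 = 0.6000.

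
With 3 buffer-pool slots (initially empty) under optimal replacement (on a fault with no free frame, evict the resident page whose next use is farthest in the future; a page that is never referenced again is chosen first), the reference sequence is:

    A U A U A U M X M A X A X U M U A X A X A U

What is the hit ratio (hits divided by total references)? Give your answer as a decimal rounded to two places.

A: miss, frames (A)
U: miss, frames (A U)
A: hit
U: hit
A: hit
U: hit
M: miss, frames (A U M)
X: miss, evict U, frames (A M X)
M: hit
A: hit
X: hit
A: hit
X: hit
U: miss, evict X, frames (A M U)
M: hit
U: hit
A: hit
X: miss, evict M, frames (A U X)
A: hit
X: hit
A: hit
U: hit
Hits: 16 of 22 references → 16/22 = 0.7273.

0.73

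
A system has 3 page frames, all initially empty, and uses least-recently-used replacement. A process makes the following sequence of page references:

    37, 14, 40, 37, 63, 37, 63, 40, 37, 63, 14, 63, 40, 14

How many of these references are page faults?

37 → miss, frames {37}
14 → miss, frames {37,14}
40 → miss, frames {37,14,40}
37 → hit
63 → miss, evict 14, frames {40,37,63}
37 → hit
63 → hit
40 → hit
37 → hit
63 → hit
14 → miss, evict 40, frames {37,63,14}
63 → hit
40 → miss, evict 37, frames {14,63,40}
14 → hit
Page faults: 6.

6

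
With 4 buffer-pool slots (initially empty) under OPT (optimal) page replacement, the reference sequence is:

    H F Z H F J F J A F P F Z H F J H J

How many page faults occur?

H: fault, frames [H]
F: fault, frames [H, F]
Z: fault, frames [H, F, Z]
H: hit
F: hit
J: fault, frames [H, F, Z, J]
F: hit
J: hit
A: fault, evict J, frames [H, F, Z, A]
F: hit
P: fault, evict A, frames [H, F, Z, P]
F: hit
Z: hit
H: hit
F: hit
J: fault, evict P, frames [H, F, Z, J]
H: hit
J: hit
Page faults: 7.

7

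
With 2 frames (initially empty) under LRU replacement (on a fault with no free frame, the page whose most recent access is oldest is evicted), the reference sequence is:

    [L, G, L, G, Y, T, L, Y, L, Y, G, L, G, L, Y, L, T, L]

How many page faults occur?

L -> fault, frames {L}
G -> fault, frames {L,G}
L -> hit
G -> hit
Y -> fault, evict L, frames {G,Y}
T -> fault, evict G, frames {Y,T}
L -> fault, evict Y, frames {T,L}
Y -> fault, evict T, frames {L,Y}
L -> hit
Y -> hit
G -> fault, evict L, frames {Y,G}
L -> fault, evict Y, frames {G,L}
G -> hit
L -> hit
Y -> fault, evict G, frames {L,Y}
L -> hit
T -> fault, evict Y, frames {L,T}
L -> hit
Page faults: 10.

10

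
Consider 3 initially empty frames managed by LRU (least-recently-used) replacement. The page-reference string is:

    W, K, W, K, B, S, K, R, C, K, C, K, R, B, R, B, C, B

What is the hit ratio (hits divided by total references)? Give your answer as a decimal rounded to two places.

W → fault, frames [W]
K → fault, frames [W, K]
W → hit
K → hit
B → fault, frames [W, K, B]
S → fault, evict W, frames [K, B, S]
K → hit
R → fault, evict B, frames [S, K, R]
C → fault, evict S, frames [K, R, C]
K → hit
C → hit
K → hit
R → hit
B → fault, evict C, frames [K, R, B]
R → hit
B → hit
C → fault, evict K, frames [R, B, C]
B → hit
Hits: 10 of 18 references → 10/18 = 0.5556.

0.56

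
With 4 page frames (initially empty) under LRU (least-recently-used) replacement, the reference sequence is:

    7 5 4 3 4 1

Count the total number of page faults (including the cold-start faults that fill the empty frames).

5

7: miss, frames (7)
5: miss, frames (7 5)
4: miss, frames (7 5 4)
3: miss, frames (7 5 4 3)
4: hit
1: miss, evict 7, frames (5 3 4 1)
Page faults: 5.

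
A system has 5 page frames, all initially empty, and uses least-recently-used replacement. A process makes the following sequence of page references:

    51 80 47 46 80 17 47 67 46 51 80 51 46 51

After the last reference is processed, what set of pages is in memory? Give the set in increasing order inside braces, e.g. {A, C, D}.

51 → miss, frames [51]
80 → miss, frames [51, 80]
47 → miss, frames [51, 80, 47]
46 → miss, frames [51, 80, 47, 46]
80 → hit
17 → miss, frames [51, 47, 46, 80, 17]
47 → hit
67 → miss, evict 51, frames [46, 80, 17, 47, 67]
46 → hit
51 → miss, evict 80, frames [17, 47, 67, 46, 51]
80 → miss, evict 17, frames [47, 67, 46, 51, 80]
51 → hit
46 → hit
51 → hit

{46, 47, 51, 67, 80}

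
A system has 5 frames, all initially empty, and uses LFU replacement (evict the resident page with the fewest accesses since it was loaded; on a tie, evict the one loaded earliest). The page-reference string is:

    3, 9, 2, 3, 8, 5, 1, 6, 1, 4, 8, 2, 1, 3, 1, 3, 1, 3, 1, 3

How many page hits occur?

3 -> fault, frames (3)
9 -> fault, frames (3 9)
2 -> fault, frames (3 9 2)
3 -> hit
8 -> fault, frames (3 9 2 8)
5 -> fault, frames (3 9 2 8 5)
1 -> fault, evict 9, frames (3 2 8 5 1)
6 -> fault, evict 2, frames (3 8 5 1 6)
1 -> hit
4 -> fault, evict 8, frames (3 5 1 6 4)
8 -> fault, evict 5, frames (3 1 6 4 8)
2 -> fault, evict 6, frames (3 1 4 8 2)
1 -> hit
3 -> hit
1 -> hit
3 -> hit
1 -> hit
3 -> hit
1 -> hit
3 -> hit
Hits: 10.

10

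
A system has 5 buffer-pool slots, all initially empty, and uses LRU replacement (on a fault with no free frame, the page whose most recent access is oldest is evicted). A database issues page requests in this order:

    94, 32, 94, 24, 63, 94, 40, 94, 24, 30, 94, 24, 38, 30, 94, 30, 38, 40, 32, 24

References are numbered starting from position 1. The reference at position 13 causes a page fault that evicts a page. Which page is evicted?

pos 1: 94 → miss, frames [94]
pos 2: 32 → miss, frames [94, 32]
pos 3: 94 → hit
pos 4: 24 → miss, frames [32, 94, 24]
pos 5: 63 → miss, frames [32, 94, 24, 63]
pos 6: 94 → hit
pos 7: 40 → miss, frames [32, 24, 63, 94, 40]
pos 8: 94 → hit
pos 9: 24 → hit
pos 10: 30 → miss, evict 32, frames [63, 40, 94, 24, 30]
pos 11: 94 → hit
pos 12: 24 → hit
pos 13: 38 → miss, evict 63, frames [40, 30, 94, 24, 38]
At position 13, page 63 is evicted.

63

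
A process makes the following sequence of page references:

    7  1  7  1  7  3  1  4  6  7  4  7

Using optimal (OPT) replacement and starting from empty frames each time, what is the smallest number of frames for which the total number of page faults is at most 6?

2

f=1: 12 faults
f=2: 6 faults
f=3: 5 faults
f=4: 5 faults
f=5: 5 faults
Smallest f with faults ≤ 6 is 2.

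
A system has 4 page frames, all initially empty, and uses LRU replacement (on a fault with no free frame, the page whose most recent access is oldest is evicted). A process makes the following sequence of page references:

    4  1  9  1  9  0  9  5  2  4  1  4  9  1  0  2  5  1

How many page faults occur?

12

4: fault, frames (4)
1: fault, frames (4 1)
9: fault, frames (4 1 9)
1: hit
9: hit
0: fault, frames (4 1 9 0)
9: hit
5: fault, evict 4, frames (1 0 9 5)
2: fault, evict 1, frames (0 9 5 2)
4: fault, evict 0, frames (9 5 2 4)
1: fault, evict 9, frames (5 2 4 1)
4: hit
9: fault, evict 5, frames (2 1 4 9)
1: hit
0: fault, evict 2, frames (4 9 1 0)
2: fault, evict 4, frames (9 1 0 2)
5: fault, evict 9, frames (1 0 2 5)
1: hit
Page faults: 12.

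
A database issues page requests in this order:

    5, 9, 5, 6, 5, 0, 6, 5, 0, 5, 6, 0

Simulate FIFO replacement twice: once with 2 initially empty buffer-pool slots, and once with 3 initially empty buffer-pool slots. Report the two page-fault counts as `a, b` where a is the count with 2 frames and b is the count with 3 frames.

2 frames: F F . F F F F F F . F . → 9 faults.
3 frames: F F . F . F . F . . . . → 5 faults.
5 < 9: adding a frame reduced faults, as is typical.

9, 5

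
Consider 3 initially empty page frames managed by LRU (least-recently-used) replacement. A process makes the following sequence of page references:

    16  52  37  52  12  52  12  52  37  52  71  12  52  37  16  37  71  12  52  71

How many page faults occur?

11

16 -> fault, frames (16)
52 -> fault, frames (16 52)
37 -> fault, frames (16 52 37)
52 -> hit
12 -> fault, evict 16, frames (37 52 12)
52 -> hit
12 -> hit
52 -> hit
37 -> hit
52 -> hit
71 -> fault, evict 12, frames (37 52 71)
12 -> fault, evict 37, frames (52 71 12)
52 -> hit
37 -> fault, evict 71, frames (12 52 37)
16 -> fault, evict 12, frames (52 37 16)
37 -> hit
71 -> fault, evict 52, frames (16 37 71)
12 -> fault, evict 16, frames (37 71 12)
52 -> fault, evict 37, frames (71 12 52)
71 -> hit
Page faults: 11.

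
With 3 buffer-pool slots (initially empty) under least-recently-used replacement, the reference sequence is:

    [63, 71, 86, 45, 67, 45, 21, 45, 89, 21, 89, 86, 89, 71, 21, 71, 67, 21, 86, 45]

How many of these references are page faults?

63 → fault, frames (63)
71 → fault, frames (63 71)
86 → fault, frames (63 71 86)
45 → fault, evict 63, frames (71 86 45)
67 → fault, evict 71, frames (86 45 67)
45 → hit
21 → fault, evict 86, frames (67 45 21)
45 → hit
89 → fault, evict 67, frames (21 45 89)
21 → hit
89 → hit
86 → fault, evict 45, frames (21 89 86)
89 → hit
71 → fault, evict 21, frames (86 89 71)
21 → fault, evict 86, frames (89 71 21)
71 → hit
67 → fault, evict 89, frames (21 71 67)
21 → hit
86 → fault, evict 71, frames (67 21 86)
45 → fault, evict 67, frames (21 86 45)
Page faults: 13.

13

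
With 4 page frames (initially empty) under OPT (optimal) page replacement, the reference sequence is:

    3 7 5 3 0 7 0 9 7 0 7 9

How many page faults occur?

3 -> fault, frames {3}
7 -> fault, frames {3,7}
5 -> fault, frames {3,7,5}
3 -> hit
0 -> fault, frames {3,7,5,0}
7 -> hit
0 -> hit
9 -> fault, evict 5, frames {3,7,0,9}
7 -> hit
0 -> hit
7 -> hit
9 -> hit
Page faults: 5.

5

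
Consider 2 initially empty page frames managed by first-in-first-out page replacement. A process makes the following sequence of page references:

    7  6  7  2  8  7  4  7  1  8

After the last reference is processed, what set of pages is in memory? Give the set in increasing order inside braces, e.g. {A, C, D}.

7 -> miss, frames [7]
6 -> miss, frames [7, 6]
7 -> hit
2 -> miss, evict 7, frames [6, 2]
8 -> miss, evict 6, frames [2, 8]
7 -> miss, evict 2, frames [8, 7]
4 -> miss, evict 8, frames [7, 4]
7 -> hit
1 -> miss, evict 7, frames [4, 1]
8 -> miss, evict 4, frames [1, 8]

{1, 8}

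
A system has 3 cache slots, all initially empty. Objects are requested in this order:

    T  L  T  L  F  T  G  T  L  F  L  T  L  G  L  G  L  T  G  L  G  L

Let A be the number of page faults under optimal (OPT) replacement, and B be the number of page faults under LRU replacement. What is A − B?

Under OPT: F F . . F . F . . F . . . F . . . . . . . . → 6 faults.
Under LRU: F F . . F . F . F F . . . F . . . . . . . . → 7 faults.
A − B = 6 − 7 = -1.

-1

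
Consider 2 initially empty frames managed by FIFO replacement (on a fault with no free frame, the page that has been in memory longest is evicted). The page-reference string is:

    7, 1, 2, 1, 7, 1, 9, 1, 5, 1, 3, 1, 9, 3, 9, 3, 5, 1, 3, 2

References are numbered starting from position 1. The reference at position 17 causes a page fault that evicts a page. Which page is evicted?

3

pos 1: 7 → fault, frames {7}
pos 2: 1 → fault, frames {7,1}
pos 3: 2 → fault, evict 7, frames {1,2}
pos 4: 1 → hit
pos 5: 7 → fault, evict 1, frames {2,7}
pos 6: 1 → fault, evict 2, frames {7,1}
pos 7: 9 → fault, evict 7, frames {1,9}
pos 8: 1 → hit
pos 9: 5 → fault, evict 1, frames {9,5}
pos 10: 1 → fault, evict 9, frames {5,1}
pos 11: 3 → fault, evict 5, frames {1,3}
pos 12: 1 → hit
pos 13: 9 → fault, evict 1, frames {3,9}
pos 14: 3 → hit
pos 15: 9 → hit
pos 16: 3 → hit
pos 17: 5 → fault, evict 3, frames {9,5}
At position 17, page 3 is evicted.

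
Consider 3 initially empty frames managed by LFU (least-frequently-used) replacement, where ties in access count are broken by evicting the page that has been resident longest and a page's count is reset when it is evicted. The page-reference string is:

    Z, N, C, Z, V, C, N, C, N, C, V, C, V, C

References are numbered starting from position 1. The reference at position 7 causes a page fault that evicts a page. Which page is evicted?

pos 1: Z: fault, frames [Z]
pos 2: N: fault, frames [Z, N]
pos 3: C: fault, frames [Z, N, C]
pos 4: Z: hit
pos 5: V: fault, evict N, frames [Z, C, V]
pos 6: C: hit
pos 7: N: fault, evict V, frames [Z, C, N]
At position 7, page V is evicted.

V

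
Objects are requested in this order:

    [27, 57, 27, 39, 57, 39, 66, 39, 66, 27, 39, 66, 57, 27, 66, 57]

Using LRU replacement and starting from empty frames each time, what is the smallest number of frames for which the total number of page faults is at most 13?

f=1: 16 faults
f=2: 12 faults
f=3: 7 faults
f=4: 4 faults
Smallest f with faults ≤ 13 is 2.

2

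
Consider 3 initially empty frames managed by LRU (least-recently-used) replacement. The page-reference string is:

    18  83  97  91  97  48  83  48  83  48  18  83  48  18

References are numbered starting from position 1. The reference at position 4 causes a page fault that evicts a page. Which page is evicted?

18

pos 1: 18: miss, frames [18]
pos 2: 83: miss, frames [18, 83]
pos 3: 97: miss, frames [18, 83, 97]
pos 4: 91: miss, evict 18, frames [83, 97, 91]
At position 4, page 18 is evicted.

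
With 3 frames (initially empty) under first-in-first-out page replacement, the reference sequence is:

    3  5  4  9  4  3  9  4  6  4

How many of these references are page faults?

7

3 → miss, frames (3)
5 → miss, frames (3 5)
4 → miss, frames (3 5 4)
9 → miss, evict 3, frames (5 4 9)
4 → hit
3 → miss, evict 5, frames (4 9 3)
9 → hit
4 → hit
6 → miss, evict 4, frames (9 3 6)
4 → miss, evict 9, frames (3 6 4)
Page faults: 7.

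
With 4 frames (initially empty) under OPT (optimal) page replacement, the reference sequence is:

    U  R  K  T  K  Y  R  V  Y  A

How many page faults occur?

7

U: fault, frames [U]
R: fault, frames [U, R]
K: fault, frames [U, R, K]
T: fault, frames [U, R, K, T]
K: hit
Y: fault, evict T, frames [U, R, K, Y]
R: hit
V: fault, evict K, frames [U, R, Y, V]
Y: hit
A: fault, evict V, frames [U, R, Y, A]
Page faults: 7.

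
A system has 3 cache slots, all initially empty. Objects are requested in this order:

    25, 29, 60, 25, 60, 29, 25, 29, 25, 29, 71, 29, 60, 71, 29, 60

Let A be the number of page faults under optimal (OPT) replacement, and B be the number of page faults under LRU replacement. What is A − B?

Under OPT: F F F . . . . . . . F . . . . . → 4 faults.
Under LRU: F F F . . . . . . . F . F . . . → 5 faults.
A − B = 4 − 5 = -1.

-1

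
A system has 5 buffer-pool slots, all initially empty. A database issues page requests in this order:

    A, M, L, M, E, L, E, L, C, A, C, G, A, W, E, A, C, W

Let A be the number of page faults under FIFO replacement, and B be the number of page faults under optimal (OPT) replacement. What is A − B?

1

Under FIFO: F F F . F . . . F . . F F F . . . . → 8 faults.
Under OPT: F F F . F . . . F . . F . F . . . . → 7 faults.
A − B = 8 − 7 = 1.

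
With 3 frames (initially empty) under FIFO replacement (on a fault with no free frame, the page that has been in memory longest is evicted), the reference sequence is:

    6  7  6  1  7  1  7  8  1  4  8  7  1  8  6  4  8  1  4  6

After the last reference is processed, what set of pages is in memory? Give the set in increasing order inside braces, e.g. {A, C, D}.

6 → fault, frames [6]
7 → fault, frames [6, 7]
6 → hit
1 → fault, frames [6, 7, 1]
7 → hit
1 → hit
7 → hit
8 → fault, evict 6, frames [7, 1, 8]
1 → hit
4 → fault, evict 7, frames [1, 8, 4]
8 → hit
7 → fault, evict 1, frames [8, 4, 7]
1 → fault, evict 8, frames [4, 7, 1]
8 → fault, evict 4, frames [7, 1, 8]
6 → fault, evict 7, frames [1, 8, 6]
4 → fault, evict 1, frames [8, 6, 4]
8 → hit
1 → fault, evict 8, frames [6, 4, 1]
4 → hit
6 → hit

{1, 4, 6}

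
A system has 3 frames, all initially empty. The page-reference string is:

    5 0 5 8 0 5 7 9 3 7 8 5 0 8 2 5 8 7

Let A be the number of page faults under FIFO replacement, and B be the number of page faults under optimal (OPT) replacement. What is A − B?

2

Under FIFO: F F . F . . F F F . F F F . F . F F → 12 faults.
Under OPT: F F . F . . F F F . . F F . F . . F → 10 faults.
A − B = 12 − 10 = 2.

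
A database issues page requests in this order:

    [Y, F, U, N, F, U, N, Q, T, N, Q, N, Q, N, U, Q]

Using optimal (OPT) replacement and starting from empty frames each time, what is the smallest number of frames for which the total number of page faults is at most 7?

3

f=1: 16 faults
f=2: 9 faults
f=3: 7 faults
f=4: 6 faults
f=5: 6 faults
f=6: 6 faults
Smallest f with faults ≤ 7 is 3.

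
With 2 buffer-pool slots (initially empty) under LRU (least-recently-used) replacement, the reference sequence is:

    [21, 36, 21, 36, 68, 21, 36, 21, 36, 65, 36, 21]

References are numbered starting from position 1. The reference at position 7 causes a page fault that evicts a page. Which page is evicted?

pos 1: 21: fault, frames (21)
pos 2: 36: fault, frames (21 36)
pos 3: 21: hit
pos 4: 36: hit
pos 5: 68: fault, evict 21, frames (36 68)
pos 6: 21: fault, evict 36, frames (68 21)
pos 7: 36: fault, evict 68, frames (21 36)
At position 7, page 68 is evicted.

68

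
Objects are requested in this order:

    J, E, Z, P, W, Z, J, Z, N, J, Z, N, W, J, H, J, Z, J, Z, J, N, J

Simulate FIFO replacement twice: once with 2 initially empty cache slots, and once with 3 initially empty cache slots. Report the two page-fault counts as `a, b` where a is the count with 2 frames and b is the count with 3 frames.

15, 14

2 frames: F F F F F F F . F . F . F F F . F F . . F . → 15 faults.
3 frames: F F F F F . F F F . . . F F F . F . . . F F → 14 faults.
14 < 15: adding a frame reduced faults, as is typical.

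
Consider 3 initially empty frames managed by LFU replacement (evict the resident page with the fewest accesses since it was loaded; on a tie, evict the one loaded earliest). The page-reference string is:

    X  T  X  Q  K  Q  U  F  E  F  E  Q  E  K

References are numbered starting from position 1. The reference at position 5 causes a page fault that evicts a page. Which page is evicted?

T

pos 1: X → fault, frames (X)
pos 2: T → fault, frames (X T)
pos 3: X → hit
pos 4: Q → fault, frames (X T Q)
pos 5: K → fault, evict T, frames (X Q K)
At position 5, page T is evicted.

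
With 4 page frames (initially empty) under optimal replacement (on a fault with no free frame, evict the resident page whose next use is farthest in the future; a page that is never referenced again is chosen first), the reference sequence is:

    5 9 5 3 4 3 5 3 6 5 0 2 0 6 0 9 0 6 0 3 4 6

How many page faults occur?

9

5: fault, frames (5)
9: fault, frames (5 9)
5: hit
3: fault, frames (5 9 3)
4: fault, frames (5 9 3 4)
3: hit
5: hit
3: hit
6: fault, evict 4, frames (5 9 3 6)
5: hit
0: fault, evict 5, frames (9 3 6 0)
2: fault, evict 3, frames (9 6 0 2)
0: hit
6: hit
0: hit
9: hit
0: hit
6: hit
0: hit
3: fault, evict 2, frames (9 6 0 3)
4: fault, evict 3, frames (9 6 0 4)
6: hit
Page faults: 9.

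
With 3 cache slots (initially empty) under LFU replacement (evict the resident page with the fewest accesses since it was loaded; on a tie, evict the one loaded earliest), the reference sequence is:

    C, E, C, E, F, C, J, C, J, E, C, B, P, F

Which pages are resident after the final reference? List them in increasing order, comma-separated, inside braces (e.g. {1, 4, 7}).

{C, E, F}

C: miss, frames [C]
E: miss, frames [C, E]
C: hit
E: hit
F: miss, frames [C, E, F]
C: hit
J: miss, evict F, frames [C, E, J]
C: hit
J: hit
E: hit
C: hit
B: miss, evict J, frames [C, E, B]
P: miss, evict B, frames [C, E, P]
F: miss, evict P, frames [C, E, F]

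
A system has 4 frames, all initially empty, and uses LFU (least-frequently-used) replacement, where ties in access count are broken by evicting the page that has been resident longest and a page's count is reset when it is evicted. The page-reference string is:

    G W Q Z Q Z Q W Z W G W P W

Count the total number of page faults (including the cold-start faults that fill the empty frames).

5

G → fault, frames [G]
W → fault, frames [G, W]
Q → fault, frames [G, W, Q]
Z → fault, frames [G, W, Q, Z]
Q → hit
Z → hit
Q → hit
W → hit
Z → hit
W → hit
G → hit
W → hit
P → fault, evict G, frames [W, Q, Z, P]
W → hit
Page faults: 5.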